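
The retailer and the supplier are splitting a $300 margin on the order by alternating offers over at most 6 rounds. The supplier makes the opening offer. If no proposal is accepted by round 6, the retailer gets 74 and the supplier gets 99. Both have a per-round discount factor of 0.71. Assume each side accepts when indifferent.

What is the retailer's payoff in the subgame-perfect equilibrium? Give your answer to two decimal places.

129.17

Work backward from the last round.
Round 6 (the retailer proposes): the supplier gets 99 if talks fail, so the retailer offers 99 and keeps 201.
Round 5 (the supplier proposes): the retailer can get 201 next round, worth 0.71 × 201 = 142.71 now; the supplier offers that and keeps 157.29.
Round 4 (the retailer proposes): the supplier can get 157.29 next round, worth 0.71 × 157.29 = 111.6759 now; the retailer offers that and keeps 188.3241.
Round 3 (the supplier proposes): the retailer can get 188.3241 next round, worth 0.71 × 188.3241 = 133.710111 now; the supplier offers that and keeps 166.289889.
Round 2 (the retailer proposes): the supplier can get 166.289889 next round, worth 0.71 × 166.289889 = 118.06582119 now, so the retailer offers 118.06582119, keeping 181.93417881.
Round 1 (the supplier proposes): the retailer can get 181.93417881 next round, worth 0.71 × 181.93417881 = 129.1732669551 now, so the supplier offers 129.1732669551, keeping 170.8267330449.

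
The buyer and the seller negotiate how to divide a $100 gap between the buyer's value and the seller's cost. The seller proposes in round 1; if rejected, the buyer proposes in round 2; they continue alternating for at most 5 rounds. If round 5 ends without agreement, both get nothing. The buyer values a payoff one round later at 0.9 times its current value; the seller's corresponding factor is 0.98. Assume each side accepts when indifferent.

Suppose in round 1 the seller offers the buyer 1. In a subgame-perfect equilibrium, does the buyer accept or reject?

Work out the buyer's continuation value if the offer is rejected.
Round 5 (the seller proposes): rejection yields 0 for the buyer; the seller offers 0 and keeps 100.
Round 4 (the buyer proposes): the seller can get 100 next round, worth 0.98 × 100 = 98 now, so the buyer offers 98, keeping 2.
Round 3 (the seller proposes): the buyer can get 2 next round, worth 0.9 × 2 = 1.8 now, so the seller offers 1.8, keeping 98.2.
Round 2 (the buyer proposes): the seller can get 98.2 next round, worth 0.98 × 98.2 = 96.236 now. The buyer offers 96.236 and keeps 100 − 96.236 = 3.764.
So by rejecting in round 1, the buyer gets 3.764 next round, worth 0.9 × 3.764 = 3.3876 now.
Offer 1 < 3.3876, so the buyer rejects.

Reject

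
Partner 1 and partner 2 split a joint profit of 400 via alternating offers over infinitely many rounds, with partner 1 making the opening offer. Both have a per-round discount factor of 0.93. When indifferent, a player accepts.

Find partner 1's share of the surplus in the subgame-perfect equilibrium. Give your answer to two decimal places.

207.25

In a stationary SPE each proposer offers the other exactly their discounted continuation value.
If partner 1 keeps x when proposing and partner 2 keeps y when proposing, then x = 400 − 0.93y and y = 400 − 0.93x.
Solving: x = 400(1 − 0.93) / (1 − 0.93·0.93) = 28 / 0.1351 ≈ 207.2539.
Partner 2 gets 400 − 207.2539 ≈ 192.7461.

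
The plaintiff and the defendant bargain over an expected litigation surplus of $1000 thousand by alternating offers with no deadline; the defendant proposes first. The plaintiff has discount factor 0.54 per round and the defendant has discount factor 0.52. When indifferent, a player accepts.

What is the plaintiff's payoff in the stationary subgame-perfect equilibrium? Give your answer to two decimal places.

When the defendant proposes, the plaintiff accepts any offer worth at least 0.54 times what the plaintiff would get by proposing next round; and vice versa.
This gives x = 1000 − 0.54y and y = 1000 − 0.52x, where x and y are each side's share when it proposes.
Hence (1 − 0.54·0.52)x = 1000(1 − 0.54), i.e. 0.7192·x = 460.
x ≈ 639.5996; the plaintiff's share is 1000 − x ≈ 360.4004.

360.40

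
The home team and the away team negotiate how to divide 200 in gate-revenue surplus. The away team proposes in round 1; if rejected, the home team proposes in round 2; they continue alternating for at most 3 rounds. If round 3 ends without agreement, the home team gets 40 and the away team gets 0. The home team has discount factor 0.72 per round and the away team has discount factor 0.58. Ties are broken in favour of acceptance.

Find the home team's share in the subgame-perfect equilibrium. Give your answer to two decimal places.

77.18

Round 3 (the away team proposes): the home team gets 40 if talks fail, so the away team offers 40 and keeps 160.
Round 2 (the home team proposes): the away team can get 160 next round, worth 0.58 × 160 = 92.8 now. The home team offers 92.8 and keeps 200 − 92.8 = 107.2.
Round 1 (the away team proposes): the home team can get 107.2 next round, worth 0.72 × 107.2 = 77.184 now, so the away team offers 77.184, keeping 122.816.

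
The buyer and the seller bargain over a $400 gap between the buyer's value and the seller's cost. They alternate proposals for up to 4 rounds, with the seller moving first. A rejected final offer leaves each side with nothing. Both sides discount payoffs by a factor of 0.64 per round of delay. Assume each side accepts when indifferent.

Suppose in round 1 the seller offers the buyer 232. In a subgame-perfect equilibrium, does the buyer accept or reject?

Work out the buyer's continuation value if the offer is rejected.
Round 4 (the buyer proposes): the seller will accept anything ≥ 0, so the buyer offers 0 and keeps 400.
Round 3 (the seller proposes): the buyer can get 400 next round, worth 0.64 × 400 = 256 now, so the seller offers 256, keeping 144.
Round 2 (the buyer proposes): the seller can get 144 next round, worth 0.64 × 144 = 92.16 now, so the buyer offers 92.16, keeping 307.84.
So by rejecting in round 1, the buyer gets 307.84 next round, worth 0.64 × 307.84 = 197.0176 now.
Offer 232 ≥ 197.0176, so the buyer accepts.

Accept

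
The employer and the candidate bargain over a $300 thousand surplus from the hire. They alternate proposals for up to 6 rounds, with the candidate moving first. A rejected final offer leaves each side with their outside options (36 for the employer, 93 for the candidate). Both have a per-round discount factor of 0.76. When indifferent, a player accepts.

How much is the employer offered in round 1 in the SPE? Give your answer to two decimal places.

138.81

Solve by backward induction from round 6.
Round 6 (the employer proposes): the candidate gets 93 if talks fail, so the employer offers 93 and keeps 207.
Round 5 (the candidate proposes): the employer can get 207 next round, worth 0.76 × 207 = 157.32 now; the candidate offers that and keeps 142.68.
Round 4 (the employer proposes): the candidate can get 142.68 next round, worth 0.76 × 142.68 = 108.4368 now. The employer offers 108.4368 and keeps 300 − 108.4368 = 191.5632.
Round 3 (the candidate proposes): the employer can get 191.5632 next round, worth 0.76 × 191.5632 = 145.588032 now; the candidate offers that and keeps 154.411968.
Round 2 (the employer proposes): the candidate can get 154.411968 next round, worth 0.76 × 154.411968 = 117.35309568 now. The employer offers 117.35309568 and keeps 300 − 117.35309568 = 182.64690432.
Round 1 (the candidate proposes): the employer can get 182.64690432 next round, worth 0.76 × 182.64690432 = 138.8116472832 now; the candidate offers that and keeps 161.1883527168.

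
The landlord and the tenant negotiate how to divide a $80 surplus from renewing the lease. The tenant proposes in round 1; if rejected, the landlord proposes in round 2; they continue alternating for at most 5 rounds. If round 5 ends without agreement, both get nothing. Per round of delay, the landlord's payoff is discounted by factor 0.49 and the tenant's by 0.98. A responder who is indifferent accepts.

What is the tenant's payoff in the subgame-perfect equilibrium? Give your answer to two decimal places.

78.84

Round 5 (the tenant proposes): the landlord will accept anything ≥ 0, so the tenant offers 0 and keeps 80.
Round 4 (the landlord proposes): the tenant can get 80 next round, worth 0.98 × 80 = 78.4 now, so the landlord offers 78.4, keeping 1.6.
Round 3 (the tenant proposes): the landlord can get 1.6 next round, worth 0.49 × 1.6 = 0.784 now; the tenant offers that and keeps 79.216.
Round 2 (the landlord proposes): the tenant can get 79.216 next round, worth 0.98 × 79.216 = 77.63168 now; the landlord offers that and keeps 2.36832.
Round 1 (the tenant proposes): the landlord can get 2.36832 next round, worth 0.49 × 2.36832 = 1.1604768 now, so the tenant offers 1.1604768, keeping 78.8395232.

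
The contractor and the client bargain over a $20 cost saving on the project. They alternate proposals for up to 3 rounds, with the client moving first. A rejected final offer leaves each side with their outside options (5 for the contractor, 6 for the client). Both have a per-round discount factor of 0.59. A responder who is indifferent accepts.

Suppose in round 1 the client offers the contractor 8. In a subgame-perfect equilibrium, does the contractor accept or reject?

Accept

Round 3 (the client proposes): the contractor gets 5 if talks fail, so the client offers 5 and keeps 15.
Round 2 (the contractor proposes): the client can get 15 next round, worth 0.59 × 15 = 8.85 now; the contractor offers that and keeps 11.15.
So by rejecting in round 1, the contractor gets 11.15 next round, worth 0.59 × 11.15 = 6.5785 now.
Offer 8 ≥ 6.5785, so the contractor accepts.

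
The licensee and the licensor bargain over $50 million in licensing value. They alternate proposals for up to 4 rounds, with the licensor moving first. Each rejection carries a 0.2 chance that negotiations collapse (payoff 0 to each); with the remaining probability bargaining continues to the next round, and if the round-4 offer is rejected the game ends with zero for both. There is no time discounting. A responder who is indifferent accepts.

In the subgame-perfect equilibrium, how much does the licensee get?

Round 4 (the licensee proposes): rejection yields 0 for the licensor; the licensee offers 0 and keeps 50.
Round 3 (the licensor proposes): rejecting gives the licensee an expected 0.8 × 50 = 40, so the licensor offers 40, keeping 10.
Round 2 (the licensee proposes): rejecting gives the licensor an expected 0.8 × 10 = 8, so the licensee offers 8, keeping 42.
Round 1 (the licensor proposes): rejecting gives the licensee an expected 0.8 × 42 = 33.6, so the licensor offers 33.6, keeping 16.4.

33.6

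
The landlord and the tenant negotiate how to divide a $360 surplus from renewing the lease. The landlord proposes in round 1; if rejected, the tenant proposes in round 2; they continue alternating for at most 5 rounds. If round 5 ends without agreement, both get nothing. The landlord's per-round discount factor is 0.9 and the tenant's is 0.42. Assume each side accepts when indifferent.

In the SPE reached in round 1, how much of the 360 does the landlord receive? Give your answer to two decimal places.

Round 5 (the landlord proposes): the tenant will accept anything ≥ 0, so the landlord offers 0 and keeps 360.
Round 4 (the tenant proposes): the landlord can get 360 next round, worth 0.9 × 360 = 324 now; the tenant offers that and keeps 36.
Round 3 (the landlord proposes): the tenant can get 36 next round, worth 0.42 × 36 = 15.12 now, so the landlord offers 15.12, keeping 344.88.
Round 2 (the tenant proposes): the landlord can get 344.88 next round, worth 0.9 × 344.88 = 310.392 now; the tenant offers that and keeps 49.608.
Round 1 (the landlord proposes): the tenant can get 49.608 next round, worth 0.42 × 49.608 = 20.83536 now. The landlord offers 20.83536 and keeps 360 − 20.83536 = 339.16464.

339.16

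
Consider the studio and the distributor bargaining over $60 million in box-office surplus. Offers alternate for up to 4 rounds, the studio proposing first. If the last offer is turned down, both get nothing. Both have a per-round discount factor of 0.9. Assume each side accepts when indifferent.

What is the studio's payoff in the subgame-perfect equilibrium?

Solve by backward induction from round 4.
Round 4 (the distributor proposes): the studio will accept anything ≥ 0, so the distributor offers 0 and keeps 60.
Round 3 (the studio proposes): the distributor can get 60 next round, worth 0.9 × 60 = 54 now. The studio offers 54 and keeps 60 − 54 = 6.
Round 2 (the distributor proposes): the studio can get 6 next round, worth 0.9 × 6 = 5.4 now, so the distributor offers 5.4, keeping 54.6.
Round 1 (the studio proposes): the distributor can get 54.6 next round, worth 0.9 × 54.6 = 49.14 now. The studio offers 49.14 and keeps 60 − 49.14 = 10.86.

10.86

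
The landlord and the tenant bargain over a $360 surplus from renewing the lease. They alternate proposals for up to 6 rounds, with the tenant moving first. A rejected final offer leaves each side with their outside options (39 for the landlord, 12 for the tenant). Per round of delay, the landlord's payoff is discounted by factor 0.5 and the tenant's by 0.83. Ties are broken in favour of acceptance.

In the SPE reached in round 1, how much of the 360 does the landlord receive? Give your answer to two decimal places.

73.27

Solve by backward induction from round 6.
Round 6 (the landlord proposes): the tenant gets 12 if talks fail, so the landlord offers 12 and keeps 348.
Round 5 (the tenant proposes): the landlord can get 348 next round, worth 0.5 × 348 = 174 now. The tenant offers 174 and keeps 360 − 174 = 186.
Round 4 (the landlord proposes): the tenant can get 186 next round, worth 0.83 × 186 = 154.38 now; the landlord offers that and keeps 205.62.
Round 3 (the tenant proposes): the landlord can get 205.62 next round, worth 0.5 × 205.62 = 102.81 now. The tenant offers 102.81 and keeps 360 − 102.81 = 257.19.
Round 2 (the landlord proposes): the tenant can get 257.19 next round, worth 0.83 × 257.19 = 213.4677 now; the landlord offers that and keeps 146.5323.
Round 1 (the tenant proposes): the landlord can get 146.5323 next round, worth 0.5 × 146.5323 = 73.26615 now, so the tenant offers 73.26615, keeping 286.73385.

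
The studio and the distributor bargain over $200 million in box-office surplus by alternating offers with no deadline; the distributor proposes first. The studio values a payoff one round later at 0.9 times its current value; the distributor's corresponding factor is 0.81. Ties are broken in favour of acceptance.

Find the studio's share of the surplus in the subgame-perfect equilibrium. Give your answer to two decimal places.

126.20

When the distributor proposes, the studio accepts any offer worth at least 0.9 times what the studio would get by proposing next round; and vice versa.
This gives x = 200 − 0.9y and y = 200 − 0.81x, where x and y are each side's share when it proposes.
Hence (1 − 0.9·0.81)x = 200(1 − 0.9), i.e. 0.271·x = 20.
x ≈ 73.8007; the studio's share is 200 − x ≈ 126.1993.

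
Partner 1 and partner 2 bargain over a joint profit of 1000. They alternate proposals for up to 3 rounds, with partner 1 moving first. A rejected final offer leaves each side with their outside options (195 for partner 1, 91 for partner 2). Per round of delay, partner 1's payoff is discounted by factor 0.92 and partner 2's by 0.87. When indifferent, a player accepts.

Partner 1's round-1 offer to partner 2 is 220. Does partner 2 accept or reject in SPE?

Accept

Work out partner 2's continuation value if the offer is rejected.
Round 3 (partner 1 proposes): partner 2 gets 91 if talks fail, so partner 1 offers 91 and keeps 909.
Round 2 (partner 2 proposes): partner 1 can get 909 next round, worth 0.92 × 909 = 836.28 now. Partner 2 offers 836.28 and keeps 1000 − 836.28 = 163.72.
So by rejecting in round 1, partner 2 gets 163.72 next round, worth 0.87 × 163.72 = 142.4364 now.
Offer 220 ≥ 142.4364, so partner 2 accepts.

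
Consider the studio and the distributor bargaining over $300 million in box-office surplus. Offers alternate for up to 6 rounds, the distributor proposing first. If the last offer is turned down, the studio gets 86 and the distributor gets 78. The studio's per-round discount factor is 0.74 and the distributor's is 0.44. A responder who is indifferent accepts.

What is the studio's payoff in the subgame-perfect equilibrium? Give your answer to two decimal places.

Solve by backward induction from round 6.
Round 6 (the studio proposes): the distributor gets 78 if talks fail, so the studio offers 78 and keeps 222.
Round 5 (the distributor proposes): the studio can get 222 next round, worth 0.74 × 222 = 164.28 now, so the distributor offers 164.28, keeping 135.72.
Round 4 (the studio proposes): the distributor can get 135.72 next round, worth 0.44 × 135.72 = 59.7168 now, so the studio offers 59.7168, keeping 240.2832.
Round 3 (the distributor proposes): the studio can get 240.2832 next round, worth 0.74 × 240.2832 = 177.809568 now. The distributor offers 177.809568 and keeps 300 − 177.809568 = 122.190432.
Round 2 (the studio proposes): the distributor can get 122.190432 next round, worth 0.44 × 122.190432 = 53.76379008 now. The studio offers 53.76379008 and keeps 300 − 53.76379008 = 246.23620992.
Round 1 (the distributor proposes): the studio can get 246.23620992 next round, worth 0.74 × 246.23620992 = 182.2147953408 now, so the distributor offers 182.2147953408, keeping 117.7852046592.

182.21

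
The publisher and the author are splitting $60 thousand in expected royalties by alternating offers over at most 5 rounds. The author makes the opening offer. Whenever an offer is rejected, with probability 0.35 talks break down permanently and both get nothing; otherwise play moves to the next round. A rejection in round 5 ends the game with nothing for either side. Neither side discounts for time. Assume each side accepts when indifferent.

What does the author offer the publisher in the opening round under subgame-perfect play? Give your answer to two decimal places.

By backward induction:
Round 5 (the author proposes): rejection yields 0 for the publisher; the author offers 0 and keeps 60.
Round 4 (the publisher proposes): rejecting gives the author an expected 0.65 × 60 = 39. The publisher offers 39 and keeps 60 − 39 = 21.
Round 3 (the author proposes): rejecting gives the publisher an expected 0.65 × 21 = 13.65; the author offers that and keeps 46.35.
Round 2 (the publisher proposes): rejecting gives the author an expected 0.65 × 46.35 = 30.1275. The publisher offers 30.1275 and keeps 60 − 30.1275 = 29.8725.
Round 1 (the author proposes): rejecting gives the publisher an expected 0.65 × 29.8725 = 19.417125. The author offers 19.417125 and keeps 60 − 19.417125 = 40.582875.

19.42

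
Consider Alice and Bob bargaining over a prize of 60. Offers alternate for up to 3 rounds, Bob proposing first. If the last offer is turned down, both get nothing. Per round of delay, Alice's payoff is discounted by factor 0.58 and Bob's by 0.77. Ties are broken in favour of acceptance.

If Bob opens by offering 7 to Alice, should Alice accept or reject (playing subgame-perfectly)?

Round 3 (Bob proposes): Alice will accept anything ≥ 0, so Bob offers 0 and keeps 60.
Round 2 (Alice proposes): Bob can get 60 next round, worth 0.77 × 60 = 46.2 now. Alice offers 46.2 and keeps 60 − 46.2 = 13.8.
So by rejecting in round 1, Alice gets 13.8 next round, worth 0.58 × 13.8 = 8.004 now.
Offer 7 < 8.004, so Alice rejects.

Reject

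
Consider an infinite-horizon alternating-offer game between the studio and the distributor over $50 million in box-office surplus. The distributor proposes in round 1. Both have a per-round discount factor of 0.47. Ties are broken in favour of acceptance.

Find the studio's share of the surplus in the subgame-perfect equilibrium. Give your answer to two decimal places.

15.99

In a stationary SPE each proposer offers the other exactly their discounted continuation value.
If the distributor keeps x when proposing and the studio keeps y when proposing, then x = 50 − 0.47y and y = 50 − 0.47x.
Solving: x = 50(1 − 0.47) / (1 − 0.47·0.47) = 26.5 / 0.7791 ≈ 34.0136.
The studio gets 50 − 34.0136 ≈ 15.9864.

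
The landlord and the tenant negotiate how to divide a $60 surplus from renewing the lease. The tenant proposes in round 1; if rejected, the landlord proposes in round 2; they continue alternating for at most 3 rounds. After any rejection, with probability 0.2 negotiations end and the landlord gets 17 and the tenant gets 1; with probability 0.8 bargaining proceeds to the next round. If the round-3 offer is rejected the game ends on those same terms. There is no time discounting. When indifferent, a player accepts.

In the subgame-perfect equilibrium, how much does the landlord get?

Round 3 (the tenant proposes): the landlord gets 17 if talks fail, so the tenant offers 17 and keeps 43.
Round 2 (the landlord proposes): rejecting gives the tenant an expected 0.8 × 43 + 0.2 × 1 = 34.6. The landlord offers 34.6 and keeps 60 − 34.6 = 25.4.
Round 1 (the tenant proposes): rejecting gives the landlord an expected 0.8 × 25.4 + 0.2 × 17 = 23.72; the tenant offers that and keeps 36.28.

23.72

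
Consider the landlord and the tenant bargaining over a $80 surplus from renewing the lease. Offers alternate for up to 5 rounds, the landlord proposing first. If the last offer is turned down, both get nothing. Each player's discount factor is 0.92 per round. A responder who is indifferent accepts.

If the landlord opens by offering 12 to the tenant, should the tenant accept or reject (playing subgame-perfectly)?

Work out the tenant's continuation value if the offer is rejected.
Round 5 (the landlord proposes): rejection yields 0 for the tenant; the landlord offers 0 and keeps 80.
Round 4 (the tenant proposes): the landlord can get 80 next round, worth 0.92 × 80 = 73.6 now; the tenant offers that and keeps 6.4.
Round 3 (the landlord proposes): the tenant can get 6.4 next round, worth 0.92 × 6.4 = 5.888 now; the landlord offers that and keeps 74.112.
Round 2 (the tenant proposes): the landlord can get 74.112 next round, worth 0.92 × 74.112 = 68.18304 now, so the tenant offers 68.18304, keeping 11.81696.
So by rejecting in round 1, the tenant gets 11.81696 next round, worth 0.92 × 11.81696 = 10.8716032 now.
Offer 12 ≥ 10.8716032, so the tenant accepts.

Accept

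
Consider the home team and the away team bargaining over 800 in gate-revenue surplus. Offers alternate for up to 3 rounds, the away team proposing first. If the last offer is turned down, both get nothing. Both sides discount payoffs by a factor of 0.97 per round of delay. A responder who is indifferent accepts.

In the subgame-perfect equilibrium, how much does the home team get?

23.28

Round 3 (the away team proposes): the home team will accept anything ≥ 0, so the away team offers 0 and keeps 800.
Round 2 (the home team proposes): the away team can get 800 next round, worth 0.97 × 800 = 776 now; the home team offers that and keeps 24.
Round 1 (the away team proposes): the home team can get 24 next round, worth 0.97 × 24 = 23.28 now. The away team offers 23.28 and keeps 800 − 23.28 = 776.72.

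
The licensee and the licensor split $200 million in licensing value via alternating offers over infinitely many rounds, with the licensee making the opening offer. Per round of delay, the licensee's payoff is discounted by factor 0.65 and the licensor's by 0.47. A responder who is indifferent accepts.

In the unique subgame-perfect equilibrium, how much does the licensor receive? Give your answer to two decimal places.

Let x be the licensee's share when the licensee proposes and y be the licensor's share when the licensor proposes.
The licensor accepts iff offered ≥ 0.47·y, so x = 200 − 0.47y. Symmetrically y = 200 − 0.65x.
Substituting: x = 200 − 0.47(200 − 0.65x), giving x(1 − 0.65·0.47) = 200(1 − 0.47).
So x = 200 × 0.53 / 0.6945 ≈ 152.6278, and the licensor receives 200 − x ≈ 47.3722.

47.37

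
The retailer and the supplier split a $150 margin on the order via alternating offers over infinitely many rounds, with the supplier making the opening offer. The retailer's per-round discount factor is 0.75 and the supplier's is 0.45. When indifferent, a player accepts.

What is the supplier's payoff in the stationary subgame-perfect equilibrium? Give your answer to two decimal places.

In a stationary SPE each proposer offers the other exactly their discounted continuation value.
If the supplier keeps x when proposing and the retailer keeps y when proposing, then x = 150 − 0.75y and y = 150 − 0.45x.
Solving: x = 150(1 − 0.75) / (1 − 0.45·0.75) = 37.5 / 0.6625 ≈ 56.6038.
The retailer gets 150 − 56.6038 ≈ 93.3962.

56.60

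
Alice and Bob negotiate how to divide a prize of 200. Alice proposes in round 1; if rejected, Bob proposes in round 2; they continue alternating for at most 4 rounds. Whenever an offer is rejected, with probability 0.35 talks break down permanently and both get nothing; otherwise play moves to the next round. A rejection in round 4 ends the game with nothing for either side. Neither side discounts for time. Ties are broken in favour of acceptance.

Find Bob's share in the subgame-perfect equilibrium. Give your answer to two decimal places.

By backward induction:
Round 4 (Bob proposes): rejection yields 0 for Alice; Bob offers 0 and keeps 200.
Round 3 (Alice proposes): rejecting gives Bob an expected 0.65 × 200 = 130, so Alice offers 130, keeping 70.
Round 2 (Bob proposes): rejecting gives Alice an expected 0.65 × 70 = 45.5, so Bob offers 45.5, keeping 154.5.
Round 1 (Alice proposes): rejecting gives Bob an expected 0.65 × 154.5 = 100.425, so Alice offers 100.425, keeping 99.575.

100.43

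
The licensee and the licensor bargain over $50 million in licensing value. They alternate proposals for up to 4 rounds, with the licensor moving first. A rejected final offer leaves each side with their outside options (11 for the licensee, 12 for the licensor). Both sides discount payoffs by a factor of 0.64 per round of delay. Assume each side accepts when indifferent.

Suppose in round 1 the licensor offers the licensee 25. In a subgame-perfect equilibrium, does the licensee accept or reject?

Work out the licensee's continuation value if the offer is rejected.
Round 4 (the licensee proposes): the licensor gets 12 if talks fail, so the licensee offers 12 and keeps 38.
Round 3 (the licensor proposes): the licensee can get 38 next round, worth 0.64 × 38 = 24.32 now. The licensor offers 24.32 and keeps 50 − 24.32 = 25.68.
Round 2 (the licensee proposes): the licensor can get 25.68 next round, worth 0.64 × 25.68 = 16.4352 now; the licensee offers that and keeps 33.5648.
So by rejecting in round 1, the licensee gets 33.5648 next round, worth 0.64 × 33.5648 = 21.481472 now.
Offer 25 ≥ 21.481472, so the licensee accepts.

Accept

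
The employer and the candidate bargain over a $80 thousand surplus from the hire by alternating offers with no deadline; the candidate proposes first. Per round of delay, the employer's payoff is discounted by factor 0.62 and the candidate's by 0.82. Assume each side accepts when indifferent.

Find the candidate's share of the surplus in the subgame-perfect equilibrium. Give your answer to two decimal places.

In a stationary SPE each proposer offers the other exactly their discounted continuation value.
If the candidate keeps x when proposing and the employer keeps y when proposing, then x = 80 − 0.62y and y = 80 − 0.82x.
Solving: x = 80(1 − 0.62) / (1 − 0.82·0.62) = 30.4 / 0.4916 ≈ 61.8389.
The employer gets 80 − 61.8389 ≈ 18.1611.

61.84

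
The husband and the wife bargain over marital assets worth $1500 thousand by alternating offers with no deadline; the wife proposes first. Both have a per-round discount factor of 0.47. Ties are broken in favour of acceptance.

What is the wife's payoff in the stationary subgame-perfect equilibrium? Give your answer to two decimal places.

Let x be the wife's share when the wife proposes and y be the husband's share when the husband proposes.
The husband accepts iff offered ≥ 0.47·y, so x = 1500 − 0.47y. Symmetrically y = 1500 − 0.47x.
Substituting: x = 1500 − 0.47(1500 − 0.47x), giving x(1 − 0.47·0.47) = 1500(1 − 0.47).
So x = 1500 × 0.53 / 0.7791 ≈ 1020.4082, and the husband receives 1500 − x ≈ 479.5918.

1020.41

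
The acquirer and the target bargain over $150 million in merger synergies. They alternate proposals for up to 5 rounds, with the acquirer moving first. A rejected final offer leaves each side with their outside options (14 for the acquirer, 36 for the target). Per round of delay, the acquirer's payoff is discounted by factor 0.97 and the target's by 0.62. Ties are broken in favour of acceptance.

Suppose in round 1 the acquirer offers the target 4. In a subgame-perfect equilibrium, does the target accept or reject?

Reject

Work out the target's continuation value if the offer is rejected.
Round 5 (the acquirer proposes): the target gets 36 if talks fail, so the acquirer offers 36 and keeps 114.
Round 4 (the target proposes): the acquirer can get 114 next round, worth 0.97 × 114 = 110.58 now; the target offers that and keeps 39.42.
Round 3 (the acquirer proposes): the target can get 39.42 next round, worth 0.62 × 39.42 = 24.4404 now, so the acquirer offers 24.4404, keeping 125.5596.
Round 2 (the target proposes): the acquirer can get 125.5596 next round, worth 0.97 × 125.5596 = 121.792812 now. The target offers 121.792812 and keeps 150 − 121.792812 = 28.207188.
So by rejecting in round 1, the target gets 28.207188 next round, worth 0.62 × 28.207188 = 17.48845656 now.
Offer 4 < 17.48845656, so the target rejects.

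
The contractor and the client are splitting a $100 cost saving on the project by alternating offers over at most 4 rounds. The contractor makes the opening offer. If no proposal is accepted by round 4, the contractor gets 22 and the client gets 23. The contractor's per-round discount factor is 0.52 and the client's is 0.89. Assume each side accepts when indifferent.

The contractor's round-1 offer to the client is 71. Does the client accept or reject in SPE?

Reject

Round 4 (the client proposes): the contractor gets 22 if talks fail, so the client offers 22 and keeps 78.
Round 3 (the contractor proposes): the client can get 78 next round, worth 0.89 × 78 = 69.42 now. The contractor offers 69.42 and keeps 100 − 69.42 = 30.58.
Round 2 (the client proposes): the contractor can get 30.58 next round, worth 0.52 × 30.58 = 15.9016 now; the client offers that and keeps 84.0984.
So by rejecting in round 1, the client gets 84.0984 next round, worth 0.89 × 84.0984 = 74.847576 now.
Offer 71 < 74.847576, so the client rejects.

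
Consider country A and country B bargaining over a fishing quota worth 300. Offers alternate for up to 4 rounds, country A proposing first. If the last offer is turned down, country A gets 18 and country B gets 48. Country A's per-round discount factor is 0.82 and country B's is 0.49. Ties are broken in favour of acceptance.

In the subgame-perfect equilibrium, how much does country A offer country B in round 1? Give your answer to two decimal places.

Round 4 (country B proposes): country A gets 18 if talks fail, so country B offers 18 and keeps 282.
Round 3 (country A proposes): country B can get 282 next round, worth 0.49 × 282 = 138.18 now, so country A offers 138.18, keeping 161.82.
Round 2 (country B proposes): country A can get 161.82 next round, worth 0.82 × 161.82 = 132.6924 now; country B offers that and keeps 167.3076.
Round 1 (country A proposes): country B can get 167.3076 next round, worth 0.49 × 167.3076 = 81.980724 now, so country A offers 81.980724, keeping 218.019276.

81.98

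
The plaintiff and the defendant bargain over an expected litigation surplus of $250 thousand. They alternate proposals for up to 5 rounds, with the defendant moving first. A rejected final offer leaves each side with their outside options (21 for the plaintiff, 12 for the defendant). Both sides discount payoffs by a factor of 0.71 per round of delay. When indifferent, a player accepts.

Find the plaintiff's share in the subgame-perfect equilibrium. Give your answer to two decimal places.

Solve by backward induction from round 5.
Round 5 (the defendant proposes): the plaintiff gets 21 if talks fail, so the defendant offers 21 and keeps 229.
Round 4 (the plaintiff proposes): the defendant can get 229 next round, worth 0.71 × 229 = 162.59 now; the plaintiff offers that and keeps 87.41.
Round 3 (the defendant proposes): the plaintiff can get 87.41 next round, worth 0.71 × 87.41 = 62.0611 now; the defendant offers that and keeps 187.9389.
Round 2 (the plaintiff proposes): the defendant can get 187.9389 next round, worth 0.71 × 187.9389 = 133.436619 now. The plaintiff offers 133.436619 and keeps 250 − 133.436619 = 116.563381.
Round 1 (the defendant proposes): the plaintiff can get 116.563381 next round, worth 0.71 × 116.563381 = 82.76000051 now; the defendant offers that and keeps 167.23999949.

82.76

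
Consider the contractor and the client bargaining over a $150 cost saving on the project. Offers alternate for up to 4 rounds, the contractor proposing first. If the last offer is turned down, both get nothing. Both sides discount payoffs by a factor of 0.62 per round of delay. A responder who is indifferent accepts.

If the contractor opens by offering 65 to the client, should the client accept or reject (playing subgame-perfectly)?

Reject

Round 4 (the client proposes): the contractor will accept anything ≥ 0, so the client offers 0 and keeps 150.
Round 3 (the contractor proposes): the client can get 150 next round, worth 0.62 × 150 = 93 now; the contractor offers that and keeps 57.
Round 2 (the client proposes): the contractor can get 57 next round, worth 0.62 × 57 = 35.34 now; the client offers that and keeps 114.66.
So by rejecting in round 1, the client gets 114.66 next round, worth 0.62 × 114.66 = 71.0892 now.
Offer 65 < 71.0892, so the client rejects.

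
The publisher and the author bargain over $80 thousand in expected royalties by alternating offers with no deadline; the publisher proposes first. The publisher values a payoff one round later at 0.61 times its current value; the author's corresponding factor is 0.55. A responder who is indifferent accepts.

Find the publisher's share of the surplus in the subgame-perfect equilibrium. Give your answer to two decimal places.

54.18

In a stationary SPE each proposer offers the other exactly their discounted continuation value.
If the publisher keeps x when proposing and the author keeps y when proposing, then x = 80 − 0.55y and y = 80 − 0.61x.
Solving: x = 80(1 − 0.55) / (1 − 0.61·0.55) = 36 / 0.6645 ≈ 54.1761.
The author gets 80 − 54.1761 ≈ 25.8239.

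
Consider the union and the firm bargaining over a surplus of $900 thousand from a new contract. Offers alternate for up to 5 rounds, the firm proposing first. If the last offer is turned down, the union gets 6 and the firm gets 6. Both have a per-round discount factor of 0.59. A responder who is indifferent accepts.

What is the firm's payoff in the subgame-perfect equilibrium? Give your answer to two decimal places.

Round 5 (the firm proposes): the union gets 6 if talks fail, so the firm offers 6 and keeps 894.
Round 4 (the union proposes): the firm can get 894 next round, worth 0.59 × 894 = 527.46 now, so the union offers 527.46, keeping 372.54.
Round 3 (the firm proposes): the union can get 372.54 next round, worth 0.59 × 372.54 = 219.7986 now. The firm offers 219.7986 and keeps 900 − 219.7986 = 680.2014.
Round 2 (the union proposes): the firm can get 680.2014 next round, worth 0.59 × 680.2014 = 401.318826 now. The union offers 401.318826 and keeps 900 − 401.318826 = 498.681174.
Round 1 (the firm proposes): the union can get 498.681174 next round, worth 0.59 × 498.681174 = 294.22189266 now, so the firm offers 294.22189266, keeping 605.77810734.

605.78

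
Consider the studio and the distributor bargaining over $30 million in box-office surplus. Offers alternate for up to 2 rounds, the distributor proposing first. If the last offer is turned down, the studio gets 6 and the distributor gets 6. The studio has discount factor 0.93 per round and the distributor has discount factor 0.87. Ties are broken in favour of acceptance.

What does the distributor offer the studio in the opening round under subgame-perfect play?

22.32

Round 2 (the studio proposes): the distributor gets 6 if talks fail, so the studio offers 6 and keeps 24.
Round 1 (the distributor proposes): the studio can get 24 next round, worth 0.93 × 24 = 22.32 now; the distributor offers that and keeps 7.68.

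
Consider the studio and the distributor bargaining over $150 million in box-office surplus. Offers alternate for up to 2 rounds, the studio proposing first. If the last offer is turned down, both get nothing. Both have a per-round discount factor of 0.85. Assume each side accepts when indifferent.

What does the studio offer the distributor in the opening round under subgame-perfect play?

127.5

Work backward from the last round.
Round 2 (the distributor proposes): rejection yields 0 for the studio; the distributor offers 0 and keeps 150.
Round 1 (the studio proposes): the distributor can get 150 next round, worth 0.85 × 150 = 127.5 now; the studio offers that and keeps 22.5.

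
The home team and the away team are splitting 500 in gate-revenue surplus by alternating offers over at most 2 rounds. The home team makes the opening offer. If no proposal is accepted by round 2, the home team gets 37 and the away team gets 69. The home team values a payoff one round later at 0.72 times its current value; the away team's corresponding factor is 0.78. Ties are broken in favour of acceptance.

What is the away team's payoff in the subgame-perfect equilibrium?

Round 2 (the away team proposes): the home team gets 37 if talks fail, so the away team offers 37 and keeps 463.
Round 1 (the home team proposes): the away team can get 463 next round, worth 0.78 × 463 = 361.14 now, so the home team offers 361.14, keeping 138.86.

361.14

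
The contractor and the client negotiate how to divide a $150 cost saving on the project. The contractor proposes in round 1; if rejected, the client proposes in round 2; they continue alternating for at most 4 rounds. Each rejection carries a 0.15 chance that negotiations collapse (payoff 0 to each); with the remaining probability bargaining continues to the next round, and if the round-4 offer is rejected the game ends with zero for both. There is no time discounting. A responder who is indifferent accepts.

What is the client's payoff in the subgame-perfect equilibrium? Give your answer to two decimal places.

Round 4 (the client proposes): rejection yields 0 for the contractor; the client offers 0 and keeps 150.
Round 3 (the contractor proposes): rejecting gives the client an expected 0.85 × 150 = 127.5; the contractor offers that and keeps 22.5.
Round 2 (the client proposes): rejecting gives the contractor an expected 0.85 × 22.5 = 19.125; the client offers that and keeps 130.875.
Round 1 (the contractor proposes): rejecting gives the client an expected 0.85 × 130.875 = 111.24375. The contractor offers 111.24375 and keeps 150 − 111.24375 = 38.75625.

111.24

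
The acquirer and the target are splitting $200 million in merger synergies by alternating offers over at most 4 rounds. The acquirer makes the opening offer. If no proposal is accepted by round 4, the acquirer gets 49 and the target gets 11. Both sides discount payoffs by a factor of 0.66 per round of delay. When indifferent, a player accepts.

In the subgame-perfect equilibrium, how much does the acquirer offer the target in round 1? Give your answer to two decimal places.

88.29

Round 4 (the target proposes): the acquirer gets 49 if talks fail, so the target offers 49 and keeps 151.
Round 3 (the acquirer proposes): the target can get 151 next round, worth 0.66 × 151 = 99.66 now. The acquirer offers 99.66 and keeps 200 − 99.66 = 100.34.
Round 2 (the target proposes): the acquirer can get 100.34 next round, worth 0.66 × 100.34 = 66.2244 now; the target offers that and keeps 133.7756.
Round 1 (the acquirer proposes): the target can get 133.7756 next round, worth 0.66 × 133.7756 = 88.291896 now, so the acquirer offers 88.291896, keeping 111.708104.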